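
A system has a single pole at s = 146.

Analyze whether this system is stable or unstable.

Pole at s = 146 is in the right half-plane. Unstable.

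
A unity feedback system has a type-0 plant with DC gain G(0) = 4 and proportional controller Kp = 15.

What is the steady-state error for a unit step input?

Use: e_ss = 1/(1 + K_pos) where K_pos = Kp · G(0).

K_pos = Kp · G(0) = 15 × 4 = 60. e_ss = 1/(1 + 60) = 0.0164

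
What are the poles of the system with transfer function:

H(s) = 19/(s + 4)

Pole is where denominator = 0: s + 4 = 0, so s = -4.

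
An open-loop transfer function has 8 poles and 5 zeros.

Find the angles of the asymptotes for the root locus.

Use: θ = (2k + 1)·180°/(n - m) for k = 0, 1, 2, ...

n - m = 8 - 5 = 3. Angles: θk = (2k + 1)·180°/3 = 60°, 180°, 300°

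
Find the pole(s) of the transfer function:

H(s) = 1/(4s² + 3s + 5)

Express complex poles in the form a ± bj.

Discriminant = 3² - 4×4×5 = 9 - 80 = -71 < 0, so the poles are a complex conjugate pair s = (-3 ± j√71)/(2×4). Real part = -3/(2×4) = -3/8 = -0.375; imaginary part = ±√71/(2×4) ≈ 1.0533. Poles: s = -0.375 ± 1.0533j.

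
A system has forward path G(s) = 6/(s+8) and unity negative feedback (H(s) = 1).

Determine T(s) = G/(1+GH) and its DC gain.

T(s) = G/(1+GH) = [6/(s+8)] / [1 + 6/(s+8)] = 6/(s+8+6) = 6/(s+14). DC gain = 6/14 = 0.4286.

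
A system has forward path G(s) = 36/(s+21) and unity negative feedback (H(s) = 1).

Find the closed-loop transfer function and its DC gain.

T(s) = G/(1+GH) = [36/(s+21)] / [1 + 36/(s+21)] = 36/(s+21+36) = 36/(s+57). DC gain = 36/57 = 0.6316.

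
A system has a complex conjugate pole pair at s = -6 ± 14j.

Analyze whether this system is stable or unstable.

Real part of poles is -6 (< 0, left half-plane). Stable.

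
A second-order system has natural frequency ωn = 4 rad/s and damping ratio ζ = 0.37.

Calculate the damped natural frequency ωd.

ωd = ωn√(1 - ζ²) = 4√(1 - 0.37²) = 3.72 rad/s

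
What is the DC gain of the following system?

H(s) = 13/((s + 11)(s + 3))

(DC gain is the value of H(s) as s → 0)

DC gain = H(0) = 13/(11 × 3) = 13/33 = 0.3939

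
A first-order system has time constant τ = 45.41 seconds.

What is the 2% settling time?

For first-order system, 2% settling time ≈ 4τ = 4 × 45.41 = 181.64 s.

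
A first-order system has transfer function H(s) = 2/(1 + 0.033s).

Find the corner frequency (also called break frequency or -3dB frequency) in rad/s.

Corner frequency = 1/τ = 1/0.033 = 30.303 rad/s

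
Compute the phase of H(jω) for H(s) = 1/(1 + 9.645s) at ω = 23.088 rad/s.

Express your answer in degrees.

Phase = -arctan(ωτ) = -arctan(23.088 × 9.645) = -89.7°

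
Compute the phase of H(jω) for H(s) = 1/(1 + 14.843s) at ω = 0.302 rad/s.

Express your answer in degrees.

Phase = -arctan(ωτ) = -arctan(0.302 × 14.843) = -77.4°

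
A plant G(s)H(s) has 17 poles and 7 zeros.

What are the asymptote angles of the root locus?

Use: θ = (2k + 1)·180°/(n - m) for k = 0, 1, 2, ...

n - m = 17 - 7 = 10. Angles: θk = (2k + 1)·180°/10 = 18°, 54°, 90°, 126°, 162°, 198°, 234°, 270°, 306°, 342°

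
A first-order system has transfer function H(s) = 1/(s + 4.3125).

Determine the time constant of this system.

For H(s) = 1/(s + 1/τ), the pole is at -1/τ = -4.3125, so τ = 1/4.3125 = 0.2319 s.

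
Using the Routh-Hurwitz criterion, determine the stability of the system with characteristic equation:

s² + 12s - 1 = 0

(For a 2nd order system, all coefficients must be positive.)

Coefficients: 1, 12, -1. c=-1 not positive, so system is unstable.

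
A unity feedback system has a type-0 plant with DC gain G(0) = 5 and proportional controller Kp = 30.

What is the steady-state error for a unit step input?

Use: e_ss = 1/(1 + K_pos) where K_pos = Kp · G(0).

K_pos = Kp · G(0) = 30 × 5 = 150. e_ss = 1/(1 + 150) = 0.0066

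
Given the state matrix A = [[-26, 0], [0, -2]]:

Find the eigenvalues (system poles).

For diagonal matrix, eigenvalues are diagonal entries: λ₁ = -26, λ₂ = -2.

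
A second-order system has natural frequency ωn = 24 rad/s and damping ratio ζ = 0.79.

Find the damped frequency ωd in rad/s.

ωd = ωn√(1 - ζ²) = 24√(1 - 0.79²) = 14.71 rad/s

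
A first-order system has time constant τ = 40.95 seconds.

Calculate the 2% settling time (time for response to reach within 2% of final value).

For first-order system, 2% settling time ≈ 4τ = 4 × 40.95 = 163.8 s.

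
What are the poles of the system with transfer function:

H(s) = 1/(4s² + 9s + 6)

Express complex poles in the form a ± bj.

Discriminant = 9² - 4×4×6 = 81 - 96 = -15 < 0, so the poles are a complex conjugate pair s = (-9 ± j√15)/(2×4). Real part = -9/(2×4) = -9/8 = -1.125; imaginary part = ±√15/(2×4) ≈ 0.4841. Poles: s = -1.125 ± 0.4841j.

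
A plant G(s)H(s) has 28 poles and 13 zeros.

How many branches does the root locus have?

Root locus has n branches where n = number of poles = 28.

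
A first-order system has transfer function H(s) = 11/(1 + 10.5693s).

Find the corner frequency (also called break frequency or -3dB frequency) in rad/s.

Corner frequency = 1/τ = 1/10.5693 = 0.095 rad/s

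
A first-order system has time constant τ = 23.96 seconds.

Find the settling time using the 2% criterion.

For first-order system, 2% settling time ≈ 4τ = 4 × 23.96 = 95.84 s.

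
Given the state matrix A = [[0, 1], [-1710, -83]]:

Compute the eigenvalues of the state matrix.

det(A - λI) = λ² - (-83)λ + 1710 = (λ - (-38))(λ - (-45)). Eigenvalues: -38, -45.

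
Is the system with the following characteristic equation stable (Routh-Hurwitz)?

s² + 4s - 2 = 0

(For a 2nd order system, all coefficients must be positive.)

Coefficients: 1, 4, -2. c=-2 not positive, so system is unstable.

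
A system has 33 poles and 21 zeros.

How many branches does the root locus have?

Root locus has n branches where n = number of poles = 33.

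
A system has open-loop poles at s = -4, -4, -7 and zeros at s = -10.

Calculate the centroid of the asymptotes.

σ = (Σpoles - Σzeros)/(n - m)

σ = (Σpoles - Σzeros)/(n - m) = (-15 - (-10))/(3 - 1) = -5/2 = -2.5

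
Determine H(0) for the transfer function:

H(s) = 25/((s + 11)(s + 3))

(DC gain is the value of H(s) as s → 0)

DC gain = H(0) = 25/(11 × 3) = 25/33 = 0.7576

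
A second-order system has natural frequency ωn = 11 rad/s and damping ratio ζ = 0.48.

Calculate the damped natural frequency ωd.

ωd = ωn√(1 - ζ²) = 11√(1 - 0.48²) = 9.65 rad/s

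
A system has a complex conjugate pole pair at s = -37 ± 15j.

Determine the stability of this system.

Real part of poles is -37 (< 0, left half-plane). Stable.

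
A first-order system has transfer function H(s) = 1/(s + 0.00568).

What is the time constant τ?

For H(s) = 1/(s + 1/τ), the pole is at -1/τ = -0.00568, so τ = 1/0.00568 = 176.1 s.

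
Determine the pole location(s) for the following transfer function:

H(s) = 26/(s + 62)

Pole is where denominator = 0: s + 62 = 0, so s = -62.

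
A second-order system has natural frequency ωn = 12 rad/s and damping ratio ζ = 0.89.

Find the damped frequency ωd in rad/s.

ωd = ωn√(1 - ζ²) = 12√(1 - 0.89²) = 5.47 rad/s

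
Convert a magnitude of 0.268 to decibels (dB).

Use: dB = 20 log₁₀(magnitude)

dB = 20 log₁₀(0.268) = -11.4 dB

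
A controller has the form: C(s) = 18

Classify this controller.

This is a Proportional (P) controller.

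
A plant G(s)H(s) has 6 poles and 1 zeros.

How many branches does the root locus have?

Root locus has n branches where n = number of poles = 6.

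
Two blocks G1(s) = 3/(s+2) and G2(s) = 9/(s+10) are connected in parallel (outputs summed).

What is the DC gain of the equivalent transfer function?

Parallel: G_eq = G1 + G2. DC gain = G1(0) + G2(0) = 3/2 + 9/10 = 1.5 + 0.9 = 2.4.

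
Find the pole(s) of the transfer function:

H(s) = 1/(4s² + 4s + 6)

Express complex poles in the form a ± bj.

Discriminant = 4² - 4×4×6 = 16 - 96 = -80 < 0, so the poles are a complex conjugate pair s = (-4 ± j√80)/(2×4). Real part = -4/(2×4) = -4/8 = -0.5; imaginary part = ±√80/(2×4) ≈ 1.1180. Poles: s = -0.5 ± 1.1180j.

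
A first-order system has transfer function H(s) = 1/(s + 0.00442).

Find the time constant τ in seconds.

For H(s) = 1/(s + 1/τ), the pole is at -1/τ = -0.00442, so τ = 1/0.00442 = 226.2 s.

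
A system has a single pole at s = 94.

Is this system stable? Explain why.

Pole at s = 94 is in the right half-plane. Unstable.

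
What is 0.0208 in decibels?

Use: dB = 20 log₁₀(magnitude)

dB = 20 log₁₀(0.0208) = -33.6 dB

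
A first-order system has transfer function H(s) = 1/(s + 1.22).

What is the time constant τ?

For H(s) = 1/(s + 1/τ), the pole is at -1/τ = -1.22, so τ = 1/1.22 = 0.8197 s.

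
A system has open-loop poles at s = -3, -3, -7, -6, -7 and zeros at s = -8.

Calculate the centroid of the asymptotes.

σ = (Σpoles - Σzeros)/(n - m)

σ = (Σpoles - Σzeros)/(n - m) = (-26 - (-8))/(5 - 1) = -18/4 = -4.5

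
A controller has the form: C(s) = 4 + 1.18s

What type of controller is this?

This is a Proportional-Derivative (PD) controller.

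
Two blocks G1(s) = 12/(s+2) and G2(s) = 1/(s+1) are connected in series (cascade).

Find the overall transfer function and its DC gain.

Series: multiply transfer functions. G_eq = 12/(s+2) × 1/(s+1) = 12/((s+2)(s+1)). DC gain = 12/(2×1) = 6.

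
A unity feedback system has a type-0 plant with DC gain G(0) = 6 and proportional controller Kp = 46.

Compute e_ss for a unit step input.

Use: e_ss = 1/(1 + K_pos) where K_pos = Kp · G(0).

K_pos = Kp · G(0) = 46 × 6 = 276. e_ss = 1/(1 + 276) = 0.0036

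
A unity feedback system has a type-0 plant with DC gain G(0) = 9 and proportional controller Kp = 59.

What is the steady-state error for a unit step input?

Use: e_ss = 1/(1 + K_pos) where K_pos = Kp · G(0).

K_pos = Kp · G(0) = 59 × 9 = 531. e_ss = 1/(1 + 531) = 0.0019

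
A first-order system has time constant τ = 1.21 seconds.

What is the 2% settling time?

For first-order system, 2% settling time ≈ 4τ = 4 × 1.21 = 4.84 s.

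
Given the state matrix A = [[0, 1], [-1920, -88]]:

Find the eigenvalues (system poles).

det(A - λI) = λ² - (-88)λ + 1920 = (λ - (-48))(λ - (-40)). Eigenvalues: -48, -40.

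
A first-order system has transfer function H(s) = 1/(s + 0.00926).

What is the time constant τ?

For H(s) = 1/(s + 1/τ), the pole is at -1/τ = -0.00926, so τ = 1/0.00926 = 108 s.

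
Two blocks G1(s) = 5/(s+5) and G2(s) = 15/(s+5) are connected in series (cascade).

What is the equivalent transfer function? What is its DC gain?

Series: multiply transfer functions. G_eq = 5/(s+5) × 15/(s+5) = 75/((s+5)(s+5)). DC gain = 75/(5×5) = 3.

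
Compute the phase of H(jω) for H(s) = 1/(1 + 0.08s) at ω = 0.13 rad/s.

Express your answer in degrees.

Phase = -arctan(ωτ) = -arctan(0.13 × 0.08) = -0.6°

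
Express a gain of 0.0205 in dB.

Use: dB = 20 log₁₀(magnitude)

dB = 20 log₁₀(0.0205) = -33.8 dB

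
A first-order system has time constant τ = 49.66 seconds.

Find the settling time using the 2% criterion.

For first-order system, 2% settling time ≈ 4τ = 4 × 49.66 = 198.64 s.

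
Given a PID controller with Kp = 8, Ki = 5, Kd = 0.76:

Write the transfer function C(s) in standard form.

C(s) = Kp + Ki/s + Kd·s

Substituting values: C(s) = 8 + 5/s + 0.76s = (0.76s² + 8s + 5)/s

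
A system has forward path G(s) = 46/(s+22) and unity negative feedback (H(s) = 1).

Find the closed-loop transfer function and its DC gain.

T(s) = G/(1+GH) = [46/(s+22)] / [1 + 46/(s+22)] = 46/(s+22+46) = 46/(s+68). DC gain = 46/68 = 0.6765.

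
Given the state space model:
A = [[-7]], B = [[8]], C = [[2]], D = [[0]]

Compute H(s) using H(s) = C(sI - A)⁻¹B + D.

(sI - A)⁻¹ = 1/(s + 7). H(s) = 2 × 8/(s + 7) + 0 = 16/(s + 7).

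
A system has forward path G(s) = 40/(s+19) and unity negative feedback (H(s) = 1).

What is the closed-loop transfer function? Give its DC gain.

T(s) = G/(1+GH) = [40/(s+19)] / [1 + 40/(s+19)] = 40/(s+19+40) = 40/(s+59). DC gain = 40/59 = 0.6780.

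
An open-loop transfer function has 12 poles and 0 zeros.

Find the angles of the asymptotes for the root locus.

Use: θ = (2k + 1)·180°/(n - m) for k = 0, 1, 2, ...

n - m = 12 - 0 = 12. Angles: θk = (2k + 1)·180°/12 = 15°, 45°, 75°, 105°, 135°, 165°, 195°, 225°, 255°, 285°, 315°, 345°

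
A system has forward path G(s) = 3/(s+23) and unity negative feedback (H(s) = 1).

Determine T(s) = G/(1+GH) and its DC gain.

T(s) = G/(1+GH) = [3/(s+23)] / [1 + 3/(s+23)] = 3/(s+23+3) = 3/(s+26). DC gain = 3/26 = 0.1154.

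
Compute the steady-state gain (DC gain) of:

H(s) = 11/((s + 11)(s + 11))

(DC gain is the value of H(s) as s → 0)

DC gain = H(0) = 11/(11 × 11) = 11/121 = 0.0909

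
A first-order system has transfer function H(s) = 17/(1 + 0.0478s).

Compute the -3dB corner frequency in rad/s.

Corner frequency = 1/τ = 1/0.0478 = 20.921 rad/s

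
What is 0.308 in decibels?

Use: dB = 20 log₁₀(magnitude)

dB = 20 log₁₀(0.308) = -10.2 dB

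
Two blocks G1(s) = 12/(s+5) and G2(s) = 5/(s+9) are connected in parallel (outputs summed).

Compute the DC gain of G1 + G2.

Parallel: G_eq = G1 + G2. DC gain = G1(0) + G2(0) = 12/5 + 5/9 = 2.4 + 0.5556 = 2.9556.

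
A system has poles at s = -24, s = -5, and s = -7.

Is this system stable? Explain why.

All poles are in the left half-plane. System is stable.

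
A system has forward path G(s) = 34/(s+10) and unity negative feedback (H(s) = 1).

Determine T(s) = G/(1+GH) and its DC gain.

T(s) = G/(1+GH) = [34/(s+10)] / [1 + 34/(s+10)] = 34/(s+10+34) = 34/(s+44). DC gain = 34/44 = 0.7727.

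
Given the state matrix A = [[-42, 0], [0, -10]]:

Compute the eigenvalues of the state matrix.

For diagonal matrix, eigenvalues are diagonal entries: λ₁ = -42, λ₂ = -10.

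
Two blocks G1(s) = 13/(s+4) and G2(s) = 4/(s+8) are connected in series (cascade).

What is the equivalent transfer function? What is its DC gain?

Series: multiply transfer functions. G_eq = 13/(s+4) × 4/(s+8) = 52/((s+4)(s+8)). DC gain = 52/(4×8) = 1.625.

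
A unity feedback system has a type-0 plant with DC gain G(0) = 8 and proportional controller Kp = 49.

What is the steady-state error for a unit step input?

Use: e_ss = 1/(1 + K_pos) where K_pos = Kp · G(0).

K_pos = Kp · G(0) = 49 × 8 = 392. e_ss = 1/(1 + 392) = 0.0025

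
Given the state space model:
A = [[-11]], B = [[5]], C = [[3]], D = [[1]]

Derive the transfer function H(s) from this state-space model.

(sI - A)⁻¹ = 1/(s + 11). H(s) = 3×5/(s + 11) + 1 = (s + 26)/(s + 11).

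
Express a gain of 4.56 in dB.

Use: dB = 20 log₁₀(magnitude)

dB = 20 log₁₀(4.56) = 13.2 dB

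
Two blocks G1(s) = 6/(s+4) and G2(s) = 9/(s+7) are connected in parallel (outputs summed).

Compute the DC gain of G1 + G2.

Parallel: G_eq = G1 + G2. DC gain = G1(0) + G2(0) = 6/4 + 9/7 = 1.5 + 1.2857 = 2.7857.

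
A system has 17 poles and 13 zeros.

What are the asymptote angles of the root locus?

n - m = 17 - 13 = 4. Angles: θk = (2k + 1)·180°/4 = 45°, 135°, 225°, 315°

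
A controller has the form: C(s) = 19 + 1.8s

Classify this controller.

This is a Proportional-Derivative (PD) controller.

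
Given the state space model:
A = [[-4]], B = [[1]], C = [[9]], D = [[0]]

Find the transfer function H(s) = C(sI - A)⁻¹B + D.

(sI - A)⁻¹ = 1/(s + 4). H(s) = 9 × 1/(s + 4) + 0 = 9/(s + 4).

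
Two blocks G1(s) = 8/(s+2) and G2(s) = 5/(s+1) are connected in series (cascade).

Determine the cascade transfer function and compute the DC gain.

Series: multiply transfer functions. G_eq = 8/(s+2) × 5/(s+1) = 40/((s+2)(s+1)). DC gain = 40/(2×1) = 20.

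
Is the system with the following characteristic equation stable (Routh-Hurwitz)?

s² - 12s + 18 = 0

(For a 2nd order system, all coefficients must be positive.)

Coefficients: 1, -12, 18. b=-12 not positive, so system is unstable.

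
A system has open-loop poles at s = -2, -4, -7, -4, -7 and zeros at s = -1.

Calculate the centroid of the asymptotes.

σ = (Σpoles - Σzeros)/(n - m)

σ = (Σpoles - Σzeros)/(n - m) = (-24 - (-1))/(5 - 1) = -23/4 = -5.75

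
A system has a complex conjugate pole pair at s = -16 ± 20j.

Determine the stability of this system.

Real part of poles is -16 (< 0, left half-plane). Stable.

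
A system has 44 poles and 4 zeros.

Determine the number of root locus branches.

Root locus has n branches where n = number of poles = 44.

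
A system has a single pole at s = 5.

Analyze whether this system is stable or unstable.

Pole at s = 5 is in the right half-plane. Unstable.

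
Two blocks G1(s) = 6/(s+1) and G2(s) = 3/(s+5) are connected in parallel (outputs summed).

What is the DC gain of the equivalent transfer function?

Parallel: G_eq = G1 + G2. DC gain = G1(0) + G2(0) = 6/1 + 3/5 = 6 + 0.6 = 6.6.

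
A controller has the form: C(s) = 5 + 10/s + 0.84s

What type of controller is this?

This is a Proportional-Integral-Derivative (PID) controller.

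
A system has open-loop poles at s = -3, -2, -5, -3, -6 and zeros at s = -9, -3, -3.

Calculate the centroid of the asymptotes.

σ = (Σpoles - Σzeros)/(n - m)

σ = (Σpoles - Σzeros)/(n - m) = (-19 - (-15))/(5 - 3) = -4/2 = -2.0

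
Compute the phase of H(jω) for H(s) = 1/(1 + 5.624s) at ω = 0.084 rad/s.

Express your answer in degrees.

Phase = -arctan(ωτ) = -arctan(0.084 × 5.624) = -25.3°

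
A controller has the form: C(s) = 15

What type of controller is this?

This is a Proportional (P) controller.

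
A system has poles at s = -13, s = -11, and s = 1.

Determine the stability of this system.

Pole(s) at s = 1 are not in the left half-plane. System is unstable.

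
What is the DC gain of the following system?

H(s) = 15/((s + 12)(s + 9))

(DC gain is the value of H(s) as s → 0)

DC gain = H(0) = 15/(12 × 9) = 15/108 = 0.1389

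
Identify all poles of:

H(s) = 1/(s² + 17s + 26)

Discriminant = 17² - 4×1×26 = 289 - 104 = 185 > 0, so two distinct real poles. Using quadratic formula: s = (-17 ± √185)/(2×1) = (-17 ± √185)/2, with √185 ≈ 13.6015. s₁ ≈ -1.6993, s₂ ≈ -15.3007. Poles: s₁ = -1.6993, s₂ = -15.3007.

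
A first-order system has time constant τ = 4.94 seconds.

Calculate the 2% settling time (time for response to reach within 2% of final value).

For first-order system, 2% settling time ≈ 4τ = 4 × 4.94 = 19.76 s.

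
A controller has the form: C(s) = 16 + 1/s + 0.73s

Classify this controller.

This is a Proportional-Integral-Derivative (PID) controller.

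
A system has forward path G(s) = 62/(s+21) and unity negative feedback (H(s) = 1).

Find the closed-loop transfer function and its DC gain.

T(s) = G/(1+GH) = [62/(s+21)] / [1 + 62/(s+21)] = 62/(s+21+62) = 62/(s+83). DC gain = 62/83 = 0.7470.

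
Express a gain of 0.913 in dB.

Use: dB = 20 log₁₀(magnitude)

dB = 20 log₁₀(0.913) = -0.8 dB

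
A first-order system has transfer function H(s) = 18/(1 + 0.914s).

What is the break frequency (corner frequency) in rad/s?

Corner frequency = 1/τ = 1/0.914 = 1.094 rad/s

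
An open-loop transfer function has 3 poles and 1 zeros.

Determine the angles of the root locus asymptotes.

n - m = 3 - 1 = 2. Angles: θk = (2k + 1)·180°/2 = 90°, 270°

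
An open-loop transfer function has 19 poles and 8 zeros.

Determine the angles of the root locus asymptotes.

n - m = 19 - 8 = 11. Angles: θk = (2k + 1)·180°/11 = 16.36°, 49.09°, 81.82°, 114.55°, 147.27°, 180°, 212.73°, 245.45°, 278.18°, 310.91°, 343.64°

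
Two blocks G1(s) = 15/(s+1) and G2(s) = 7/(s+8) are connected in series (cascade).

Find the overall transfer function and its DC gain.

Series: multiply transfer functions. G_eq = 15/(s+1) × 7/(s+8) = 105/((s+1)(s+8)). DC gain = 105/(1×8) = 13.125.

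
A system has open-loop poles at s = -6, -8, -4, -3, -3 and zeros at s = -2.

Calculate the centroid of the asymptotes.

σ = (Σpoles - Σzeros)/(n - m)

σ = (Σpoles - Σzeros)/(n - m) = (-24 - (-2))/(5 - 1) = -22/4 = -5.5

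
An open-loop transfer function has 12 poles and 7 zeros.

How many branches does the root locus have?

Root locus has n branches where n = number of poles = 12.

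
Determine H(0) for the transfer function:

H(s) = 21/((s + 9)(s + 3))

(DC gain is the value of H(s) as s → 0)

DC gain = H(0) = 21/(9 × 3) = 21/27 = 0.7778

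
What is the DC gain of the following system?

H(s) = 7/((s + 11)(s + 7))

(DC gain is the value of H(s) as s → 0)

DC gain = H(0) = 7/(11 × 7) = 7/77 = 0.0909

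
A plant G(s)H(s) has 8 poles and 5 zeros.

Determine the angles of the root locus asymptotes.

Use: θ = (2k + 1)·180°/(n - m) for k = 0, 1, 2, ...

n - m = 8 - 5 = 3. Angles: θk = (2k + 1)·180°/3 = 60°, 180°, 300°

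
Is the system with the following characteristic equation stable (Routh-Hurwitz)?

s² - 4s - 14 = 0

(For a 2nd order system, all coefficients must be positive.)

Coefficients: 1, -4, -14. b=-4, c=-14 not positive, so system is unstable.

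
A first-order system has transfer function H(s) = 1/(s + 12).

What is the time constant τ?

For H(s) = 1/(s + 1/τ), the pole is at -1/τ = -12, so τ = 1/12 = 0.0833 s.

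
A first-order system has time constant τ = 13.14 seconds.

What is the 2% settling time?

For first-order system, 2% settling time ≈ 4τ = 4 × 13.14 = 52.56 s.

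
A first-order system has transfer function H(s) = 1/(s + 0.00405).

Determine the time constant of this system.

For H(s) = 1/(s + 1/τ), the pole is at -1/τ = -0.00405, so τ = 1/0.00405 = 246.9 s.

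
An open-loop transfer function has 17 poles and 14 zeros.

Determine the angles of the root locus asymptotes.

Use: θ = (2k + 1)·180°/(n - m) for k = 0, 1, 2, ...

n - m = 17 - 14 = 3. Angles: θk = (2k + 1)·180°/3 = 60°, 180°, 300°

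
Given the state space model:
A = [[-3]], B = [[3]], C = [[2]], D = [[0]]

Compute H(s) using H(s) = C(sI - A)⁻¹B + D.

(sI - A)⁻¹ = 1/(s + 3). H(s) = 2 × 3/(s + 3) + 0 = 6/(s + 3).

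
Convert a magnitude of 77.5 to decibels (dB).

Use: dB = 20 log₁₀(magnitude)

dB = 20 log₁₀(77.5) = 37.8 dB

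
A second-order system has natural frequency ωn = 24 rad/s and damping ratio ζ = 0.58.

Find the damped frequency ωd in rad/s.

ωd = ωn√(1 - ζ²) = 24√(1 - 0.58²) = 19.55 rad/s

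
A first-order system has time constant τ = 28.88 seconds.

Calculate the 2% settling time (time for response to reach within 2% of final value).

For first-order system, 2% settling time ≈ 4τ = 4 × 28.88 = 115.52 s.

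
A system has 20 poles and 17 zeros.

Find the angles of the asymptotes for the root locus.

n - m = 20 - 17 = 3. Angles: θk = (2k + 1)·180°/3 = 60°, 180°, 300°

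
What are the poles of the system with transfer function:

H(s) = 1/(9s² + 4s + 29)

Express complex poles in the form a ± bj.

Discriminant = 4² - 4×9×29 = 16 - 1044 = -1028 < 0, so the poles are a complex conjugate pair s = (-4 ± j√1028)/(2×9). Real part = -4/(2×9) = -4/18 ≈ -0.2222; imaginary part = ±√1028/(2×9) ≈ 1.7812. Poles: s = -0.2222 ± 1.7812j.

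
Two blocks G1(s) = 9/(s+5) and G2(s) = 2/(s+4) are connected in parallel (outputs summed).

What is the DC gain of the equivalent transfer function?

Parallel: G_eq = G1 + G2. DC gain = G1(0) + G2(0) = 9/5 + 2/4 = 1.8 + 0.5 = 2.3.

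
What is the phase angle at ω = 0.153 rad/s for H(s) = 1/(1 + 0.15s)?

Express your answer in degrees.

Phase = -arctan(ωτ) = -arctan(0.153 × 0.15) = -1.3°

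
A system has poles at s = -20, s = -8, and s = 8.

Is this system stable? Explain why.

Pole(s) at s = 8 are not in the left half-plane. System is unstable.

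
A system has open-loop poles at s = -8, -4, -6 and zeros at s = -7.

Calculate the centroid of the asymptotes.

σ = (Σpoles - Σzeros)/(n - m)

σ = (Σpoles - Σzeros)/(n - m) = (-18 - (-7))/(3 - 1) = -11/2 = -5.5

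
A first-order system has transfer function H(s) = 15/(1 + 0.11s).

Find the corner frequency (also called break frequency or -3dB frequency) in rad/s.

Corner frequency = 1/τ = 1/0.11 = 9.091 rad/s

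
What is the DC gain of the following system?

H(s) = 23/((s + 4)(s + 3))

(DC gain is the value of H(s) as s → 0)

DC gain = H(0) = 23/(4 × 3) = 23/12 = 1.9167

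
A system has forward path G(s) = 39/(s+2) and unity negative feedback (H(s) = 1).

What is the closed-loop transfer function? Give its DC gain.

T(s) = G/(1+GH) = [39/(s+2)] / [1 + 39/(s+2)] = 39/(s+2+39) = 39/(s+41). DC gain = 39/41 = 0.9512.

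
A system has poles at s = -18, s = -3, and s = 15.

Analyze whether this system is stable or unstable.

Pole(s) at s = 15 are not in the left half-plane. System is unstable.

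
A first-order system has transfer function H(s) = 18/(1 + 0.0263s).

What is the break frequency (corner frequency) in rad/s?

Corner frequency = 1/τ = 1/0.0263 = 38.023 rad/s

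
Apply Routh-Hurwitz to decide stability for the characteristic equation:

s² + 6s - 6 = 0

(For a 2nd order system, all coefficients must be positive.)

Coefficients: 1, 6, -6. c=-6 not positive, so system is unstable.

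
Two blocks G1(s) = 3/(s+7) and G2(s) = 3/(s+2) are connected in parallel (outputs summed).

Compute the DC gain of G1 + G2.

Parallel: G_eq = G1 + G2. DC gain = G1(0) + G2(0) = 3/7 + 3/2 = 0.4286 + 1.5 = 1.9286.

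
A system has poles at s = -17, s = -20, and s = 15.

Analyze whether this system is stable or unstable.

Pole(s) at s = 15 are not in the left half-plane. System is unstable.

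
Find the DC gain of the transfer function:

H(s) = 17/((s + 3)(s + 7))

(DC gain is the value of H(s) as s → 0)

DC gain = H(0) = 17/(3 × 7) = 17/21 = 0.8095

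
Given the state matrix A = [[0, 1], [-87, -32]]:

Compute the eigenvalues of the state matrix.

det(A - λI) = λ² - (-32)λ + 87 = (λ - (-3))(λ - (-29)). Eigenvalues: -3, -29.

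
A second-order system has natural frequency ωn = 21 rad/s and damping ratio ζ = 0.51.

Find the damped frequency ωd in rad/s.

ωd = ωn√(1 - ζ²) = 21√(1 - 0.51²) = 18.06 rad/s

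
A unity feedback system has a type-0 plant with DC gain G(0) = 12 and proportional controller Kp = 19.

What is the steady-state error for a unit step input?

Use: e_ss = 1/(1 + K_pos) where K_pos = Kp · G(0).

K_pos = Kp · G(0) = 19 × 12 = 228. e_ss = 1/(1 + 228) = 0.0044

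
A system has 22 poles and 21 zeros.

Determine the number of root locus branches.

Root locus has n branches where n = number of poles = 22.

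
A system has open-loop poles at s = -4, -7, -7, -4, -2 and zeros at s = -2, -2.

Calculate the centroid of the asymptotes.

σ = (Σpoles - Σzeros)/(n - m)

σ = (Σpoles - Σzeros)/(n - m) = (-24 - (-4))/(5 - 2) = -20/3 = -6.67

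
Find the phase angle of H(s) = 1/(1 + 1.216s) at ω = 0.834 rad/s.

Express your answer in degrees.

Phase = -arctan(ωτ) = -arctan(0.834 × 1.216) = -45.4°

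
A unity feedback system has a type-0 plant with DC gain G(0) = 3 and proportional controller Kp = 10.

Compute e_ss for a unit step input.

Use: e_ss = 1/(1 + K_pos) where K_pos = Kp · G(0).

K_pos = Kp · G(0) = 10 × 3 = 30. e_ss = 1/(1 + 30) = 0.0323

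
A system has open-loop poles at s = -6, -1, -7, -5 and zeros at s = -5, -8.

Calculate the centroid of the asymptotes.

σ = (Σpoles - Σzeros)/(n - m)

σ = (Σpoles - Σzeros)/(n - m) = (-19 - (-13))/(4 - 2) = -6/2 = -3.0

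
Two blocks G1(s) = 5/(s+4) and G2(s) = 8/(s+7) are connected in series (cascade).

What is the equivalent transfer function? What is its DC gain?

Series: multiply transfer functions. G_eq = 5/(s+4) × 8/(s+7) = 40/((s+4)(s+7)). DC gain = 40/(4×7) = 1.4286.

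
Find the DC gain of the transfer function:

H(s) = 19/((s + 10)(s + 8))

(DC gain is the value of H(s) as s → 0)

DC gain = H(0) = 19/(10 × 8) = 19/80 = 0.2375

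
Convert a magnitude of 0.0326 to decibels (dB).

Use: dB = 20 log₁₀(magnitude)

dB = 20 log₁₀(0.0326) = -29.7 dB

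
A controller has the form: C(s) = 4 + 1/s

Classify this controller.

This is a Proportional-Integral (PI) controller.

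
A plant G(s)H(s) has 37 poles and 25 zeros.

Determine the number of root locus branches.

Root locus has n branches where n = number of poles = 37.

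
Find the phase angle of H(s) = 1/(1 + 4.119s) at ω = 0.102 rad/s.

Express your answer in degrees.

Phase = -arctan(ωτ) = -arctan(0.102 × 4.119) = -22.8°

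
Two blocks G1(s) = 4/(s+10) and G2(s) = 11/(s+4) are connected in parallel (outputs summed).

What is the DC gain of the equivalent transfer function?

Parallel: G_eq = G1 + G2. DC gain = G1(0) + G2(0) = 4/10 + 11/4 = 0.4 + 2.75 = 3.15.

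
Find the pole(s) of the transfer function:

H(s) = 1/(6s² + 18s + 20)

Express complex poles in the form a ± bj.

Discriminant = 18² - 4×6×20 = 324 - 480 = -156 < 0, so the poles are a complex conjugate pair s = (-18 ± j√156)/(2×6). Real part = -18/(2×6) = -18/12 = -1.5; imaginary part = ±√156/(2×6) ≈ 1.0408. Poles: s = -1.5 ± 1.0408j.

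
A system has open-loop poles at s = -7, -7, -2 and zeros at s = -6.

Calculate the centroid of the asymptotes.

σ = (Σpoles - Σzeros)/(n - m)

σ = (Σpoles - Σzeros)/(n - m) = (-16 - (-6))/(3 - 1) = -10/2 = -5.0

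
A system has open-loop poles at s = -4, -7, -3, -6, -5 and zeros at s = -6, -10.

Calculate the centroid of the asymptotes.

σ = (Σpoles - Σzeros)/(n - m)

σ = (Σpoles - Σzeros)/(n - m) = (-25 - (-16))/(5 - 2) = -9/3 = -3.0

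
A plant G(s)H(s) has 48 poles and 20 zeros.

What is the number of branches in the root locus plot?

Root locus has n branches where n = number of poles = 48.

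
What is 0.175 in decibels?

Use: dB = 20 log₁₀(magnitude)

dB = 20 log₁₀(0.175) = -15.1 dB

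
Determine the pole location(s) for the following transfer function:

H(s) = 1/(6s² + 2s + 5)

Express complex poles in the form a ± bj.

Discriminant = 2² - 4×6×5 = 4 - 120 = -116 < 0, so the poles are a complex conjugate pair s = (-2 ± j√116)/(2×6). Real part = -2/(2×6) = -2/12 ≈ -0.1667; imaginary part = ±√116/(2×6) ≈ 0.8975. Poles: s = -0.1667 ± 0.8975j.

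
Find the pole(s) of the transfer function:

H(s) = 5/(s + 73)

Pole is where denominator = 0: s + 73 = 0, so s = -73.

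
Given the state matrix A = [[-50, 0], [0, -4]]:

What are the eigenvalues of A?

For diagonal matrix, eigenvalues are diagonal entries: λ₁ = -50, λ₂ = -4.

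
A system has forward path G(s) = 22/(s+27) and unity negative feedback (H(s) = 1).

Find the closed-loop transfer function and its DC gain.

T(s) = G/(1+GH) = [22/(s+27)] / [1 + 22/(s+27)] = 22/(s+27+22) = 22/(s+49). DC gain = 22/49 = 0.4490.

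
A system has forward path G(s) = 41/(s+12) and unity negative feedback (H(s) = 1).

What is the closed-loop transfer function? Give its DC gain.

T(s) = G/(1+GH) = [41/(s+12)] / [1 + 41/(s+12)] = 41/(s+12+41) = 41/(s+53). DC gain = 41/53 = 0.7736.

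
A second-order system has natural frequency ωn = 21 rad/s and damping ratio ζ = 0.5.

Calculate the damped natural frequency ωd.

ωd = ωn√(1 - ζ²) = 21√(1 - 0.5²) = 18.19 rad/s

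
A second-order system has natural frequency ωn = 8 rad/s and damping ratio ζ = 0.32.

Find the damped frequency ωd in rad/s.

ωd = ωn√(1 - ζ²) = 8√(1 - 0.32²) = 7.58 rad/s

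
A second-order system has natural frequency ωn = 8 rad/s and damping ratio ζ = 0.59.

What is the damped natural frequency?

ωd = ωn√(1 - ζ²) = 8√(1 - 0.59²) = 6.46 rad/s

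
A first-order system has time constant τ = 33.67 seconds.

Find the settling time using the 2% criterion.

For first-order system, 2% settling time ≈ 4τ = 4 × 33.67 = 134.68 s.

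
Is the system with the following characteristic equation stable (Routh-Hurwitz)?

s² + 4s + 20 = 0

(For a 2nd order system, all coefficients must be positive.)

Coefficients: 1, 4, 20. All positive, so system is stable.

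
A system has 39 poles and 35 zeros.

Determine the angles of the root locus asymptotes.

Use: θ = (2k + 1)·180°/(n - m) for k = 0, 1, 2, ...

n - m = 39 - 35 = 4. Angles: θk = (2k + 1)·180°/4 = 45°, 135°, 225°, 315°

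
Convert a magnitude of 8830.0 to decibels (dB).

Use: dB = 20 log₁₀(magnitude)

dB = 20 log₁₀(8830.0) = 78.9 dB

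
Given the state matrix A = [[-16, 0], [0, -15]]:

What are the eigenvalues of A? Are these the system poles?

For diagonal matrix, eigenvalues are diagonal entries: λ₁ = -16, λ₂ = -15. Eigenvalues of A = system poles.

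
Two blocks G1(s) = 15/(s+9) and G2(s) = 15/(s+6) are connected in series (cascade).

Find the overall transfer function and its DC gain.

Series: multiply transfer functions. G_eq = 15/(s+9) × 15/(s+6) = 225/((s+9)(s+6)). DC gain = 225/(9×6) = 4.1667.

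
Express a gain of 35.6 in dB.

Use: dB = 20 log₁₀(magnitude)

dB = 20 log₁₀(35.6) = 31.0 dB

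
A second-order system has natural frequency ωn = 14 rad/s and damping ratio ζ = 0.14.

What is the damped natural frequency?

ωd = ωn√(1 - ζ²) = 14√(1 - 0.14²) = 13.86 rad/s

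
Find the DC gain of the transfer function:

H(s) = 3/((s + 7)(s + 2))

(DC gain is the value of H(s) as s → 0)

DC gain = H(0) = 3/(7 × 2) = 3/14 = 0.2143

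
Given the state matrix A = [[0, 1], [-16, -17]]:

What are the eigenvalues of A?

det(A - λI) = λ² - (-17)λ + 16 = (λ - (-16))(λ - (-1)). Eigenvalues: -16, -1.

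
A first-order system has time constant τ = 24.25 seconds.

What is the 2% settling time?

For first-order system, 2% settling time ≈ 4τ = 4 × 24.25 = 97.0 s.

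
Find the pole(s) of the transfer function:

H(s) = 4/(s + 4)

Pole is where denominator = 0: s + 4 = 0, so s = -4.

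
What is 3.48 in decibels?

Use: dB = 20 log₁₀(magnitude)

dB = 20 log₁₀(3.48) = 10.8 dB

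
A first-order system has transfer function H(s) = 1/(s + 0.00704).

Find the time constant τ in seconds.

For H(s) = 1/(s + 1/τ), the pole is at -1/τ = -0.00704, so τ = 1/0.00704 = 142 s.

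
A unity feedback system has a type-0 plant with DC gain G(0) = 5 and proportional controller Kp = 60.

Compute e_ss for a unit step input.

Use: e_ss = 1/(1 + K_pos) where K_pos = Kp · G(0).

K_pos = Kp · G(0) = 60 × 5 = 300. e_ss = 1/(1 + 300) = 0.0033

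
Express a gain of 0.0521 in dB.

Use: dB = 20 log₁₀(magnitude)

dB = 20 log₁₀(0.0521) = -25.7 dB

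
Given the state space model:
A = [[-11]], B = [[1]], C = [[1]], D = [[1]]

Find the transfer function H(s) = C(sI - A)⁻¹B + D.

(sI - A)⁻¹ = 1/(s + 11). H(s) = 1×1/(s + 11) + 1 = (s + 12)/(s + 11).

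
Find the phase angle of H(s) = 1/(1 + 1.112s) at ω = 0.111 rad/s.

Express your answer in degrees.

Phase = -arctan(ωτ) = -arctan(0.111 × 1.112) = -7.0°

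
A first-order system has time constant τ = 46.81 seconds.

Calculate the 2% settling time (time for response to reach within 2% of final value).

For first-order system, 2% settling time ≈ 4τ = 4 × 46.81 = 187.24 s.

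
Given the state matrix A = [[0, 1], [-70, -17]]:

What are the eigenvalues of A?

det(A - λI) = λ² - (-17)λ + 70 = (λ - (-7))(λ - (-10)). Eigenvalues: -7, -10.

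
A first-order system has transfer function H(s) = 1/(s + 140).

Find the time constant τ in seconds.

For H(s) = 1/(s + 1/τ), the pole is at -1/τ = -140, so τ = 1/140 = 0.0071 s.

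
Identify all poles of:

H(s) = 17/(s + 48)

Pole is where denominator = 0: s + 48 = 0, so s = -48.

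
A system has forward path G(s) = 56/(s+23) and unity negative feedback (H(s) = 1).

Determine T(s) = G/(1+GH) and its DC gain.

T(s) = G/(1+GH) = [56/(s+23)] / [1 + 56/(s+23)] = 56/(s+23+56) = 56/(s+79). DC gain = 56/79 = 0.7089.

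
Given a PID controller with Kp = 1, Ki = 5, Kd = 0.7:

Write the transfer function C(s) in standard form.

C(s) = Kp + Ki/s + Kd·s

Substituting values: C(s) = 1 + 5/s + 0.7s = (0.7s² + s + 5)/s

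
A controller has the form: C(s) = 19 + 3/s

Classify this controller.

This is a Proportional-Integral (PI) controller.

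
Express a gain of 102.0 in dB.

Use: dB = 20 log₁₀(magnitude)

dB = 20 log₁₀(102.0) = 40.2 dB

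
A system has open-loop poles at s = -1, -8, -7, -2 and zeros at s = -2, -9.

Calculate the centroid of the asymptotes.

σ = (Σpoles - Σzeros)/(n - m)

σ = (Σpoles - Σzeros)/(n - m) = (-18 - (-11))/(4 - 2) = -7/2 = -3.5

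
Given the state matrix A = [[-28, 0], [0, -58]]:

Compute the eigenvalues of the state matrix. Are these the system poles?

For diagonal matrix, eigenvalues are diagonal entries: λ₁ = -28, λ₂ = -58. Eigenvalues of A = system poles.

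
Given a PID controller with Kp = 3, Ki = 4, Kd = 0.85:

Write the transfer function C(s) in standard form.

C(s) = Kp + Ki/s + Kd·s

Substituting values: C(s) = 3 + 4/s + 0.85s = (0.85s² + 3s + 4)/s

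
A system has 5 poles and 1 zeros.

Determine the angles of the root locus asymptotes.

n - m = 5 - 1 = 4. Angles: θk = (2k + 1)·180°/4 = 45°, 135°, 225°, 315°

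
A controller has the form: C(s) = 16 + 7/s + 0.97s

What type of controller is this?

This is a Proportional-Integral-Derivative (PID) controller.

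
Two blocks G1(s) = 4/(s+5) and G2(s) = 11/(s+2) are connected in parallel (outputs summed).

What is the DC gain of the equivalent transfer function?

Parallel: G_eq = G1 + G2. DC gain = G1(0) + G2(0) = 4/5 + 11/2 = 0.8 + 5.5 = 6.3.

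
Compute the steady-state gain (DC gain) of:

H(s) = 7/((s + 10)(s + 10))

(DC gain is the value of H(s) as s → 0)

DC gain = H(0) = 7/(10 × 10) = 7/100 = 0.07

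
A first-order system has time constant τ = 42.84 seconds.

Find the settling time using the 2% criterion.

For first-order system, 2% settling time ≈ 4τ = 4 × 42.84 = 171.36 s.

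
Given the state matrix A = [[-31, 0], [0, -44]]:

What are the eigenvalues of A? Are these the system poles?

For diagonal matrix, eigenvalues are diagonal entries: λ₁ = -31, λ₂ = -44. Eigenvalues of A = system poles.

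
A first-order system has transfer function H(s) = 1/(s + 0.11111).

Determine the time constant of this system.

For H(s) = 1/(s + 1/τ), the pole is at -1/τ = -0.11111, so τ = 1/0.11111 = 9 s.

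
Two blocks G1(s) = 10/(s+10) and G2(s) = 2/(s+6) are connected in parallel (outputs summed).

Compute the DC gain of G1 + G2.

Parallel: G_eq = G1 + G2. DC gain = G1(0) + G2(0) = 10/10 + 2/6 = 1 + 0.3333 = 1.3333.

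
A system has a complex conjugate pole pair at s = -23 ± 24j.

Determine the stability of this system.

Real part of poles is -23 (< 0, left half-plane). Stable.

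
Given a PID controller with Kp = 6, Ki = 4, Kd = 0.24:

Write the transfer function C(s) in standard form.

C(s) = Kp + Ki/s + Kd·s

Substituting values: C(s) = 6 + 4/s + 0.24s = (0.24s² + 6s + 4)/s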